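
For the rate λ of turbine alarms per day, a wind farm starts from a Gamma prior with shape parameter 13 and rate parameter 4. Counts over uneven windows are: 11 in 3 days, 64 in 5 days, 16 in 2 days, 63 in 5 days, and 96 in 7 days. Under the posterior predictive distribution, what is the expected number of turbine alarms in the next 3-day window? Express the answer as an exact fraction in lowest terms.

Total count: 11 + 64 + 16 + 63 + 96 = 250.
Total exposure: 3 + 5 + 2 + 5 + 7 = 22 days.
Posterior: α' = 13 + 250 = 263, β' = 4 + 22 = 26.
Predictive mean over a 3-day window = T·E[λ|data] = 3·263/26 = 789/26.

789/26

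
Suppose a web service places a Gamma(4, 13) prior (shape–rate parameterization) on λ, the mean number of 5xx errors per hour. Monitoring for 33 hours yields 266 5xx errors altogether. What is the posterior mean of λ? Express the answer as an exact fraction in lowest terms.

Total count 266 over total exposure 33 hours.
By Gamma–Poisson conjugacy, the posterior is Gamma(α + Σx, β + Σt) = Gamma(4 + 266, 13 + 33) = Gamma(270, 46).
Posterior mean = α'/β' = 270/46 = 135/23.

135/23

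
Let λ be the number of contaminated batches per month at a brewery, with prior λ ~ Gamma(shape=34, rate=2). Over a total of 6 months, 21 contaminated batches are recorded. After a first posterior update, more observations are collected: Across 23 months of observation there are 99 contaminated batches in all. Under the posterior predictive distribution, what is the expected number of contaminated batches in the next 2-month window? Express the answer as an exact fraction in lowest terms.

Total count 21 over total exposure 6 months.
After the first batch: Gamma(34 + 21, 2 + 6) = Gamma(55, 8).
Total count 99 over total exposure 23 months.
After the second batch: Gamma(55 + 99, 8 + 23) = Gamma(154, 31).
Predictive mean over a 2-month window = T·E[λ|data] = 2·154/31 = 308/31.

308/31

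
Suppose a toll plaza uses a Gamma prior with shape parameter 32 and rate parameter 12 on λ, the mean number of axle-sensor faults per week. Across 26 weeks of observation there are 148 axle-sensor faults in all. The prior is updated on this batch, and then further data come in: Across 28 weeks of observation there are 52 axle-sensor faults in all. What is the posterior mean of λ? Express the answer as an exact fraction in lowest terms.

Total count 148 over total exposure 26 weeks.
After the first batch: Gamma(32 + 148, 12 + 26) = Gamma(180, 38).
Total count 52 over total exposure 28 weeks.
After the second batch: Gamma(180 + 52, 38 + 28) = Gamma(232, 66).
Posterior mean = α'/β' = 232/66 = 116/33.

116/33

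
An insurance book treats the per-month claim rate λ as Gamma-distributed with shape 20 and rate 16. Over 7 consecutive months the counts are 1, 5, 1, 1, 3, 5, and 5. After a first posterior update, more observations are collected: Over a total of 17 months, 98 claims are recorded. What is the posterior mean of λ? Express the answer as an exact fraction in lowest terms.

Total count: 1 + 5 + 1 + 1 + 3 + 5 + 5 = 21.
Total exposure: 7 months.
After the first batch: Gamma(20 + 21, 16 + 7) = Gamma(41, 23).
Total count 98 over total exposure 17 months.
After the second batch: Gamma(41 + 98, 23 + 17) = Gamma(139, 40).
Posterior mean = α'/β' = 139/40.

139/40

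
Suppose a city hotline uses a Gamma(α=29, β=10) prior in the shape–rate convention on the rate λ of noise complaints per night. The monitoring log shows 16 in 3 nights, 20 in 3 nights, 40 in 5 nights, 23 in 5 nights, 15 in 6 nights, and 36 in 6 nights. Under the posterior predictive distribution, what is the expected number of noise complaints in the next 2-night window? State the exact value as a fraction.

179/19

Total count: 16 + 20 + 40 + 23 + 15 + 36 = 150.
Total exposure: 3 + 3 + 5 + 5 + 6 + 6 = 28 nights.
Posterior: α' = 29 + 150 = 179, β' = 10 + 28 = 38.
Predictive mean over a 2-night window = T·E[λ|data] = 2·179/38 = 179/19.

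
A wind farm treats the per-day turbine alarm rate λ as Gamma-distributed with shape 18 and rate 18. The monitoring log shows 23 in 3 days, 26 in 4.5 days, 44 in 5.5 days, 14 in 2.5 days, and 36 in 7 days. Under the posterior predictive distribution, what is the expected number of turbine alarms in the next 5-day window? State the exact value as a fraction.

Total count: 23 + 26 + 44 + 14 + 36 = 143.
Total exposure: 3 + 4.5 + 5.5 + 2.5 + 7 = 22.5 days.
Posterior: α' = 18 + 143 = 161, β' = 18 + 22.5 = 81/2.
Predictive mean over a 5-day window = T·E[λ|data] = 5·161/(81/2) = 1610/81.

1610/81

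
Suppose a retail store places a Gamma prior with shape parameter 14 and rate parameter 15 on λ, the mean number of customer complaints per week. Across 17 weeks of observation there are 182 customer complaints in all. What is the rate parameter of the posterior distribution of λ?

32

Total count 182 over total exposure 17 weeks.
Posterior: α' = 14 + 182 = 196, β' = 15 + 17 = 32.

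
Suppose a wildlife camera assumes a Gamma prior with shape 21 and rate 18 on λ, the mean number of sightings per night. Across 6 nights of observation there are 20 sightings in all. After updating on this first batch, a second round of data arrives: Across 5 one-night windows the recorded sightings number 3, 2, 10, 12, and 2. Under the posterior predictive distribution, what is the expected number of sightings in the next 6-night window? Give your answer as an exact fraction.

420/29

Total count 20 over total exposure 6 nights.
After the first batch: Gamma(21 + 20, 18 + 6) = Gamma(41, 24).
Total count: 3 + 2 + 10 + 12 + 2 = 29.
Total exposure: 5 nights.
After the second batch: Gamma(41 + 29, 24 + 5) = Gamma(70, 29).
Predictive mean over a 6-night window = T·E[λ|data] = 6·70/29 = 420/29.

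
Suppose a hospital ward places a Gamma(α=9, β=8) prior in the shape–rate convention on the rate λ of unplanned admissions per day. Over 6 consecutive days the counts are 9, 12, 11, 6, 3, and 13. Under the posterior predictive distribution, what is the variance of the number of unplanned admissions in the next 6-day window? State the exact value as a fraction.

Total count: 9 + 12 + 11 + 6 + 3 + 13 = 54.
Total exposure: 6 days.
Gamma(α, β) with Poisson data over total exposure Σt gives posterior Gamma(α+Σx, β+Σt) = Gamma(63, 14).
The posterior predictive for a window of length T is Negative Binomial with variance T·α'·(β'+T)/β'² = 6·63·20/196 = 270/7.

270/7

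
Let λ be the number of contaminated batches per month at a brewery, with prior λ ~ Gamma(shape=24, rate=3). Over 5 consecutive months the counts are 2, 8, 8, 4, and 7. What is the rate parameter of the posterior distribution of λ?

8

Total count: 2 + 8 + 8 + 4 + 7 = 29.
Total exposure: 5 months.
The Gamma prior is conjugate for the Poisson rate, so λ | data ~ Gamma(24+29, 3+5) = Gamma(53, 8).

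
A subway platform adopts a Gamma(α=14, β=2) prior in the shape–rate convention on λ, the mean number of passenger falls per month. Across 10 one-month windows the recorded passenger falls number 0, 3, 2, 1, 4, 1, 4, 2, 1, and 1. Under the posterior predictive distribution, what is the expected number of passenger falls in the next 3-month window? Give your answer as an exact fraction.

33/4

Total count: 0 + 3 + 2 + 1 + 4 + 1 + 4 + 2 + 1 + 1 = 19.
Total exposure: 10 months.
By Gamma–Poisson conjugacy, the posterior is Gamma(α + Σx, β + Σt) = Gamma(14 + 19, 2 + 10) = Gamma(33, 12).
Predictive mean over a 3-month window = T·E[λ|data] = 3·33/12 = 33/4.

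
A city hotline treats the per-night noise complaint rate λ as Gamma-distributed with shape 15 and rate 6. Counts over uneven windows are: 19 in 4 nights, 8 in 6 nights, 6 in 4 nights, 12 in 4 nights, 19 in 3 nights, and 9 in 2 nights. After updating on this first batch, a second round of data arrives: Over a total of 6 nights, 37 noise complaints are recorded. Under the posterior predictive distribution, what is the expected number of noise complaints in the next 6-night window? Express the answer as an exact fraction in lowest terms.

150/7

Total count: 19 + 8 + 6 + 12 + 19 + 9 = 73.
Total exposure: 4 + 6 + 4 + 4 + 3 + 2 = 23 nights.
After the first batch: Gamma(15 + 73, 6 + 23) = Gamma(88, 29).
Total count 37 over total exposure 6 nights.
After the second batch: Gamma(88 + 37, 29 + 6) = Gamma(125, 35).
Predictive mean over a 6-night window = T·E[λ|data] = 6·125/35 = 150/7.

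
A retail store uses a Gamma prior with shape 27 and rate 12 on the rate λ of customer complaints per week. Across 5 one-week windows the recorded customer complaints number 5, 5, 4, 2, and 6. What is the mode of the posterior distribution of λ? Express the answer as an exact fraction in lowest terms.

48/17

Total count: 5 + 5 + 4 + 2 + 6 = 22.
Total exposure: 5 weeks.
By Gamma–Poisson conjugacy, the posterior is Gamma(α + Σx, β + Σt) = Gamma(27 + 22, 12 + 5) = Gamma(49, 17).
Posterior mode = (α'−1)/β' = 48/17.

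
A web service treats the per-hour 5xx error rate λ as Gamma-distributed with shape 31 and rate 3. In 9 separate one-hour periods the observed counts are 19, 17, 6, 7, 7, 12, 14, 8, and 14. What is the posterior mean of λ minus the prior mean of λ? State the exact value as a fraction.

11/12

Total count: 19 + 17 + 6 + 7 + 7 + 12 + 14 + 8 + 14 = 104.
Total exposure: 9 hours.
Gamma(α, β) with Poisson data over total exposure Σt gives posterior Gamma(α+Σx, β+Σt) = Gamma(135, 12).
Posterior mean = 135/12 = 45/4; prior mean = 31/3 = 31/3. Difference = 45/4 − 31/3 = 11/12.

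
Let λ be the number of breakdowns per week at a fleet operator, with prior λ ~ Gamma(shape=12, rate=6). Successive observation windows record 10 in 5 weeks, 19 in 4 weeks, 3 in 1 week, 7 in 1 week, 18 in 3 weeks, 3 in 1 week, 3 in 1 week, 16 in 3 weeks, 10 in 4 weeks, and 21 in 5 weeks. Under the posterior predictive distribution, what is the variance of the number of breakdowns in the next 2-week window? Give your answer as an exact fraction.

2196/289

Total count: 10 + 19 + 3 + 7 + 18 + 3 + 3 + 16 + 10 + 21 = 110.
Total exposure: 5 + 4 + 1 + 1 + 3 + 1 + 1 + 3 + 4 + 5 = 28 weeks.
The Gamma prior is conjugate for the Poisson rate, so λ | data ~ Gamma(12+110, 6+28) = Gamma(122, 34).
The posterior predictive for a window of length T is Negative Binomial with variance T·α'·(β'+T)/β'² = 2·122·36/1156 = 2196/289.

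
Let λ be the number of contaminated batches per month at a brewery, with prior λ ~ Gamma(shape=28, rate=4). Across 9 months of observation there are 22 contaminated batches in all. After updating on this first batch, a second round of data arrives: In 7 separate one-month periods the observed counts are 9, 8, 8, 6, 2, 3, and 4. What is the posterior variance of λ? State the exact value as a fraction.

9/40

Total count 22 over total exposure 9 months.
After the first batch: Gamma(28 + 22, 4 + 9) = Gamma(50, 13).
Total count: 9 + 8 + 8 + 6 + 2 + 3 + 4 = 40.
Total exposure: 7 months.
After the second batch: Gamma(50 + 40, 13 + 7) = Gamma(90, 20).
Posterior variance = α'/β'² = 90/400 = 9/40.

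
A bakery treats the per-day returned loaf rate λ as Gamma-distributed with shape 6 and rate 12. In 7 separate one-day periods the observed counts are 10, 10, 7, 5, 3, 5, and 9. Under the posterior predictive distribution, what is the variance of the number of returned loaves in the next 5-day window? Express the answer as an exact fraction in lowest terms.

6600/361

Total count: 10 + 10 + 7 + 5 + 3 + 5 + 9 = 49.
Total exposure: 7 days.
The Gamma prior is conjugate for the Poisson rate, so λ | data ~ Gamma(6+49, 12+7) = Gamma(55, 19).
The posterior predictive for a window of length T is Negative Binomial with variance T·α'·(β'+T)/β'² = 5·55·24/361 = 6600/361.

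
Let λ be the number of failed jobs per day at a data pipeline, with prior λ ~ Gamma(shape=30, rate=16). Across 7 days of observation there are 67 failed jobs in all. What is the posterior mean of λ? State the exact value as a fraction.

Total count 67 over total exposure 7 days.
The Gamma prior is conjugate for the Poisson rate, so λ | data ~ Gamma(30+67, 16+7) = Gamma(97, 23).
Posterior mean = α'/β' = 97/23.

97/23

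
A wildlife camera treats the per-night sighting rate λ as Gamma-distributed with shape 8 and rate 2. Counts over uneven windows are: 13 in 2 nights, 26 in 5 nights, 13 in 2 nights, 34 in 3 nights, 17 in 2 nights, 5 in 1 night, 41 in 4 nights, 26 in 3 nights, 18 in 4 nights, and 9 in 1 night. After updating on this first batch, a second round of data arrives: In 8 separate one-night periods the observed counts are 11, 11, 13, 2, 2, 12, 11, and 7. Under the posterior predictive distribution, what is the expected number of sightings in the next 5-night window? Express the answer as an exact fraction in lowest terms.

1395/37

Total count: 13 + 26 + 13 + 34 + 17 + 5 + 41 + 26 + 18 + 9 = 202.
Total exposure: 2 + 5 + 2 + 3 + 2 + 1 + 4 + 3 + 4 + 1 = 27 nights.
After the first batch: Gamma(8 + 202, 2 + 27) = Gamma(210, 29).
Total count: 11 + 11 + 13 + 2 + 2 + 12 + 11 + 7 = 69.
Total exposure: 8 nights.
After the second batch: Gamma(210 + 69, 29 + 8) = Gamma(279, 37).
Predictive mean over a 5-night window = T·E[λ|data] = 5·279/37 = 1395/37.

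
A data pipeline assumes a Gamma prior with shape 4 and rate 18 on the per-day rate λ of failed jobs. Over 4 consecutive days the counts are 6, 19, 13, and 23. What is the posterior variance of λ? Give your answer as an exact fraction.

Total count: 6 + 19 + 13 + 23 = 61.
Total exposure: 4 days.
The Gamma prior is conjugate for the Poisson rate, so λ | data ~ Gamma(4+61, 18+4) = Gamma(65, 22).
Posterior variance = α'/β'² = 65/484.

65/484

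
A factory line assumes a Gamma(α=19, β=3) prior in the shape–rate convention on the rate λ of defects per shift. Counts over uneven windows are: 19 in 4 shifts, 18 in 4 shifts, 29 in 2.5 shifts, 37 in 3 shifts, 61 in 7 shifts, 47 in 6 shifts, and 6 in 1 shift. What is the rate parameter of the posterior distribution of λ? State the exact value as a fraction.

Total count: 19 + 18 + 29 + 37 + 61 + 47 + 6 = 217.
Total exposure: 4 + 4 + 2.5 + 3 + 7 + 6 + 1 = 27.5 shifts.
Posterior: α' = 19 + 217 = 236, β' = 3 + 27.5 = 61/2.

61/2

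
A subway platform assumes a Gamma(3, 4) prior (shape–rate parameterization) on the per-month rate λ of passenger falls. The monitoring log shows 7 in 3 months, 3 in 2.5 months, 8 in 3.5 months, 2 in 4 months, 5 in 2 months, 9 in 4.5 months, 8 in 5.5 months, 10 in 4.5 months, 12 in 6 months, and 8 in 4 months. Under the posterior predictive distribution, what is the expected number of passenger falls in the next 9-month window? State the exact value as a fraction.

450/29

Total count: 7 + 3 + 8 + 2 + 5 + 9 + 8 + 10 + 12 + 8 = 72.
Total exposure: 3 + 2.5 + 3.5 + 4 + 2 + 4.5 + 5.5 + 4.5 + 6 + 4 = 39.5 months.
Posterior: α' = 3 + 72 = 75, β' = 4 + 39.5 = 87/2.
Predictive mean over a 9-month window = T·E[λ|data] = 9·75/(87/2) = 450/29.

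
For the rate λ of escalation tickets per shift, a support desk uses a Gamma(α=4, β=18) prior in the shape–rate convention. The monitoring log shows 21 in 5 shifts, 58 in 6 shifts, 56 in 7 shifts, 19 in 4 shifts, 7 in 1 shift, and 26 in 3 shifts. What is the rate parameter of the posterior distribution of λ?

Total count: 21 + 58 + 56 + 19 + 7 + 26 = 187.
Total exposure: 5 + 6 + 7 + 4 + 1 + 3 = 26 shifts.
Posterior: α' = 4 + 187 = 191, β' = 18 + 26 = 44.

44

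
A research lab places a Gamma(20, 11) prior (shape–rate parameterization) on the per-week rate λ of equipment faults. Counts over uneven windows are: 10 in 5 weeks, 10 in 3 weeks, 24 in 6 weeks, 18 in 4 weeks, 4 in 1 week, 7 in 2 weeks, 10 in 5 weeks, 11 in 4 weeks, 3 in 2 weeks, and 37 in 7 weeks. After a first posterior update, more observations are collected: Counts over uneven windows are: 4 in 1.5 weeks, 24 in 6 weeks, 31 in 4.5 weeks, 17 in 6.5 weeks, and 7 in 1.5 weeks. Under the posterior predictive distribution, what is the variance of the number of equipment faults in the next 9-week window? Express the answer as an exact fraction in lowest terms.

168507/4900

Total count: 10 + 10 + 24 + 18 + 4 + 7 + 10 + 11 + 3 + 37 = 134.
Total exposure: 5 + 3 + 6 + 4 + 1 + 2 + 5 + 4 + 2 + 7 = 39 weeks.
After the first batch: Gamma(20 + 134, 11 + 39) = Gamma(154, 50).
Total count: 4 + 24 + 31 + 17 + 7 = 83.
Total exposure: 1.5 + 6 + 4.5 + 6.5 + 1.5 = 20 weeks.
After the second batch: Gamma(154 + 83, 50 + 20) = Gamma(237, 70).
The posterior predictive for a window of length T is Negative Binomial with variance T·α'·(β'+T)/β'² = 9·237·79/4900 = 168507/4900.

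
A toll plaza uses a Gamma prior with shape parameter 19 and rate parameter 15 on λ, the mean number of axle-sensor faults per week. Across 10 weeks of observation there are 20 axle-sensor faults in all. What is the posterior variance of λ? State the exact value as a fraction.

Total count 20 over total exposure 10 weeks.
The Gamma prior is conjugate for the Poisson rate, so λ | data ~ Gamma(19+20, 15+10) = Gamma(39, 25).
Posterior variance = α'/β'² = 39/625.

39/625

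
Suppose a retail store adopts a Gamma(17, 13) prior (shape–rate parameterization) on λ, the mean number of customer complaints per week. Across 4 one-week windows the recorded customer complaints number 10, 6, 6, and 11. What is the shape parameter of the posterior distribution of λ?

Total count: 10 + 6 + 6 + 11 = 33.
Total exposure: 4 weeks.
Gamma(α, β) with Poisson data over total exposure Σt gives posterior Gamma(α+Σx, β+Σt) = Gamma(50, 17).

50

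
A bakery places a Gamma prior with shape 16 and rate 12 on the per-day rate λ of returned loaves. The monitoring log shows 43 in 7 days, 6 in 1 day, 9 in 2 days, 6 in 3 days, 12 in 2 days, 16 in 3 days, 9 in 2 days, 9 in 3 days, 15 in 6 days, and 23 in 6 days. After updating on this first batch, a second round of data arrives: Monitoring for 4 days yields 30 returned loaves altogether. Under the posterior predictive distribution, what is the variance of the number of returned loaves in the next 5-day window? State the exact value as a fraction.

54320/2601

Total count: 43 + 6 + 9 + 6 + 12 + 16 + 9 + 9 + 15 + 23 = 148.
Total exposure: 7 + 1 + 2 + 3 + 2 + 3 + 2 + 3 + 6 + 6 = 35 days.
After the first batch: Gamma(16 + 148, 12 + 35) = Gamma(164, 47).
Total count 30 over total exposure 4 days.
After the second batch: Gamma(164 + 30, 47 + 4) = Gamma(194, 51).
The posterior predictive for a window of length T is Negative Binomial with variance T·α'·(β'+T)/β'² = 5·194·56/2601 = 54320/2601.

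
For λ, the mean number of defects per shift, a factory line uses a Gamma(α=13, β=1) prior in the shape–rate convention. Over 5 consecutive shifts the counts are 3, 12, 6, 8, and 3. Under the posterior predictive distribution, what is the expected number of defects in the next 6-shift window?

45

Total count: 3 + 12 + 6 + 8 + 3 = 32.
Total exposure: 5 shifts.
Gamma(α, β) with Poisson data over total exposure Σt gives posterior Gamma(α+Σx, β+Σt) = Gamma(45, 6).
Predictive mean over a 6-shift window = T·E[λ|data] = 6·45/6 = 45.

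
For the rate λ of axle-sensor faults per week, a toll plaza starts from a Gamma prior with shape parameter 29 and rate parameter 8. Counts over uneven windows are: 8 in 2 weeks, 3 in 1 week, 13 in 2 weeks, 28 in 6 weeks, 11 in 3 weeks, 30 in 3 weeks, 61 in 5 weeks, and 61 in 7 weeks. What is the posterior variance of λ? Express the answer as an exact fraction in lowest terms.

Total count: 8 + 3 + 13 + 28 + 11 + 30 + 61 + 61 = 215.
Total exposure: 2 + 1 + 2 + 6 + 3 + 3 + 5 + 7 = 29 weeks.
The Gamma prior is conjugate for the Poisson rate, so λ | data ~ Gamma(29+215, 8+29) = Gamma(244, 37).
Posterior variance = α'/β'² = 244/1369.

244/1369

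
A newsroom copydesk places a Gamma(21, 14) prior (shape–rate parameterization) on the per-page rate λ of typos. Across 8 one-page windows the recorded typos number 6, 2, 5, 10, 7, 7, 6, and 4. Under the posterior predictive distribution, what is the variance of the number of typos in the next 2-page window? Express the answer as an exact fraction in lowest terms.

Total count: 6 + 2 + 5 + 10 + 7 + 7 + 6 + 4 = 47.
Total exposure: 8 pages.
The Gamma prior is conjugate for the Poisson rate, so λ | data ~ Gamma(21+47, 14+8) = Gamma(68, 22).
The posterior predictive for a window of length T is Negative Binomial with variance T·α'·(β'+T)/β'² = 2·68·24/484 = 816/121.

816/121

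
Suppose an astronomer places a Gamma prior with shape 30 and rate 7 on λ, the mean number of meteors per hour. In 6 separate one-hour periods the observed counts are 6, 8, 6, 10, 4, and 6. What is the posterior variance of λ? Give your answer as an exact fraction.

70/169

Total count: 6 + 8 + 6 + 10 + 4 + 6 = 40.
Total exposure: 6 hours.
Posterior: α' = 30 + 40 = 70, β' = 7 + 6 = 13.
Posterior variance = α'/β'² = 70/169.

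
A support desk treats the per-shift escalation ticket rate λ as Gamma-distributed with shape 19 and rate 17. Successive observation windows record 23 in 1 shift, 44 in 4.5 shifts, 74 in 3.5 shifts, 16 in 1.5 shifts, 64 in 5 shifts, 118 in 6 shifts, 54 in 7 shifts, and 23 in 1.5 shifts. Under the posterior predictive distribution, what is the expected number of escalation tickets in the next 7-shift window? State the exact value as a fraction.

3045/47

Total count: 23 + 44 + 74 + 16 + 64 + 118 + 54 + 23 = 416.
Total exposure: 1 + 4.5 + 3.5 + 1.5 + 5 + 6 + 7 + 1.5 = 30 shifts.
Conjugate update: add total count to the shape and total exposure to the rate, giving Gamma(435, 47).
Predictive mean over a 7-shift window = T·E[λ|data] = 7·435/47 = 3045/47.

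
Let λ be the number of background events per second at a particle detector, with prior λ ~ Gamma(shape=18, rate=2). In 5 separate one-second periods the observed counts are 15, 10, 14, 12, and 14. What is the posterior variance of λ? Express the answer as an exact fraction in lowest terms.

83/49

Total count: 15 + 10 + 14 + 12 + 14 = 65.
Total exposure: 5 seconds.
The Gamma prior is conjugate for the Poisson rate, so λ | data ~ Gamma(18+65, 2+5) = Gamma(83, 7).
Posterior variance = α'/β'² = 83/49.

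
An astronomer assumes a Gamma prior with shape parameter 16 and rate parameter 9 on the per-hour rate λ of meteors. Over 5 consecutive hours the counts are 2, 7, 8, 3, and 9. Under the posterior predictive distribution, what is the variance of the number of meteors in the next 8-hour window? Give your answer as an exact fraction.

Total count: 2 + 7 + 8 + 3 + 9 = 29.
Total exposure: 5 hours.
Posterior: α' = 16 + 29 = 45, β' = 9 + 5 = 14.
The posterior predictive for a window of length T is Negative Binomial with variance T·α'·(β'+T)/β'² = 8·45·22/196 = 1980/49.

1980/49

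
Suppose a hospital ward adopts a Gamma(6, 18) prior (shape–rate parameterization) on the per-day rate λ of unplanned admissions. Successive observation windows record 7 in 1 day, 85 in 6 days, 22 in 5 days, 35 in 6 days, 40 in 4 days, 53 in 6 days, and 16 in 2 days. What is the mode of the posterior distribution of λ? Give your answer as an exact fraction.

263/48

Total count: 7 + 85 + 22 + 35 + 40 + 53 + 16 = 258.
Total exposure: 1 + 6 + 5 + 6 + 4 + 6 + 2 = 30 days.
Posterior: α' = 6 + 258 = 264, β' = 18 + 30 = 48.
Posterior mode = (α'−1)/β' = 263/48.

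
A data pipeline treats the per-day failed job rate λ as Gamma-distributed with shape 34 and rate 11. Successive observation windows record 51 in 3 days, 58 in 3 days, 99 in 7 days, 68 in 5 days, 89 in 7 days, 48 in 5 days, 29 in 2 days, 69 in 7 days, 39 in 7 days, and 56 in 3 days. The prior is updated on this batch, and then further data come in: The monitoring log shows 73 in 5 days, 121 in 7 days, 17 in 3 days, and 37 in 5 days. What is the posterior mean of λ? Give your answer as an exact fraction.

111/10

Total count: 51 + 58 + 99 + 68 + 89 + 48 + 29 + 69 + 39 + 56 = 606.
Total exposure: 3 + 3 + 7 + 5 + 7 + 5 + 2 + 7 + 7 + 3 = 49 days.
After the first batch: Gamma(34 + 606, 11 + 49) = Gamma(640, 60).
Total count: 73 + 121 + 17 + 37 = 248.
Total exposure: 5 + 7 + 3 + 5 = 20 days.
After the second batch: Gamma(640 + 248, 60 + 20) = Gamma(888, 80).
Posterior mean = α'/β' = 888/80 = 111/10.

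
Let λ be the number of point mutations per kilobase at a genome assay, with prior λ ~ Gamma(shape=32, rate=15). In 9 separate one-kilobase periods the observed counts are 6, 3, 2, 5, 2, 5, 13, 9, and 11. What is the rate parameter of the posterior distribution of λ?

Total count: 6 + 3 + 2 + 5 + 2 + 5 + 13 + 9 + 11 = 56.
Total exposure: 9 kilobases.
Gamma(α, β) with Poisson data over total exposure Σt gives posterior Gamma(α+Σx, β+Σt) = Gamma(88, 24).

24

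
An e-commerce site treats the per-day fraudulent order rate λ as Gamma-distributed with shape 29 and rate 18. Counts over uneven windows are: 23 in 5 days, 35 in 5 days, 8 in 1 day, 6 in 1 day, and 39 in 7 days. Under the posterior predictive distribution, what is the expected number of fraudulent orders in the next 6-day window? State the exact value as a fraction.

840/37

Total count: 23 + 35 + 8 + 6 + 39 = 111.
Total exposure: 5 + 5 + 1 + 1 + 7 = 19 days.
By Gamma–Poisson conjugacy, the posterior is Gamma(α + Σx, β + Σt) = Gamma(29 + 111, 18 + 19) = Gamma(140, 37).
Predictive mean over a 6-day window = T·E[λ|data] = 6·140/37 = 840/37.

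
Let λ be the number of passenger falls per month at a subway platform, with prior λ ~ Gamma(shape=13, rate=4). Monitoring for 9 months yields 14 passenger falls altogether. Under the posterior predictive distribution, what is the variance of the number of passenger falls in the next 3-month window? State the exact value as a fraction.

1296/169

Total count 14 over total exposure 9 months.
Conjugate update: add total count to the shape and total exposure to the rate, giving Gamma(27, 13).
The posterior predictive for a window of length T is Negative Binomial with variance T·α'·(β'+T)/β'² = 3·27·16/169 = 1296/169.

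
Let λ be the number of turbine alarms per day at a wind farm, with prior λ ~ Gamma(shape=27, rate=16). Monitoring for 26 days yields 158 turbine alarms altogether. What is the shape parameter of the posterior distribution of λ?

Total count 158 over total exposure 26 days.
Posterior: α' = 27 + 158 = 185, β' = 16 + 26 = 42.

185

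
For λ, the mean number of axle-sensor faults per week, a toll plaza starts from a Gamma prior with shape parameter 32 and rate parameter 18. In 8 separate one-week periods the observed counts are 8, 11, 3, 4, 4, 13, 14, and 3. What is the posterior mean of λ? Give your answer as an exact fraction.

Total count: 8 + 11 + 3 + 4 + 4 + 13 + 14 + 3 = 60.
Total exposure: 8 weeks.
The Gamma prior is conjugate for the Poisson rate, so λ | data ~ Gamma(32+60, 18+8) = Gamma(92, 26).
Posterior mean = α'/β' = 92/26 = 46/13.

46/13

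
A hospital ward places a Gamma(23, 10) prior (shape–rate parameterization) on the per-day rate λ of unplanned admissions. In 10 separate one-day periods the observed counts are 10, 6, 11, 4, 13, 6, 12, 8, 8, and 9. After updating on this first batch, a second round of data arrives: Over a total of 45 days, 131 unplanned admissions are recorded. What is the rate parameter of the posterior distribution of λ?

Total count: 10 + 6 + 11 + 4 + 13 + 6 + 12 + 8 + 8 + 9 = 87.
Total exposure: 10 days.
After the first batch: Gamma(23 + 87, 10 + 10) = Gamma(110, 20).
Total count 131 over total exposure 45 days.
After the second batch: Gamma(110 + 131, 20 + 45) = Gamma(241, 65).

65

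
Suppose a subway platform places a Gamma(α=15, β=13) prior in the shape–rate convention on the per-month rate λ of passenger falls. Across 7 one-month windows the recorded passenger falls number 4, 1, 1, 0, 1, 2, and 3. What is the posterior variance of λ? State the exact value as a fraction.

27/400

Total count: 4 + 1 + 1 + 0 + 1 + 2 + 3 = 12.
Total exposure: 7 months.
By Gamma–Poisson conjugacy, the posterior is Gamma(α + Σx, β + Σt) = Gamma(15 + 12, 13 + 7) = Gamma(27, 20).
Posterior variance = α'/β'² = 27/400.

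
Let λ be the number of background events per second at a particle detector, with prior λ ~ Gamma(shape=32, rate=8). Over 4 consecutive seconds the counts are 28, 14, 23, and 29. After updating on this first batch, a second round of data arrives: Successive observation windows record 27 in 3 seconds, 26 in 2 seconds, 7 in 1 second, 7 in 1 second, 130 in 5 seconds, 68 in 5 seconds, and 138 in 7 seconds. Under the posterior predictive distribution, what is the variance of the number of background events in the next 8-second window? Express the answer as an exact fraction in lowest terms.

Total count: 28 + 14 + 23 + 29 = 94.
Total exposure: 4 seconds.
After the first batch: Gamma(32 + 94, 8 + 4) = Gamma(126, 12).
Total count: 27 + 26 + 7 + 7 + 130 + 68 + 138 = 403.
Total exposure: 3 + 2 + 1 + 1 + 5 + 5 + 7 = 24 seconds.
After the second batch: Gamma(126 + 403, 12 + 24) = Gamma(529, 36).
The posterior predictive for a window of length T is Negative Binomial with variance T·α'·(β'+T)/β'² = 8·529·44/1296 = 11638/81.

11638/81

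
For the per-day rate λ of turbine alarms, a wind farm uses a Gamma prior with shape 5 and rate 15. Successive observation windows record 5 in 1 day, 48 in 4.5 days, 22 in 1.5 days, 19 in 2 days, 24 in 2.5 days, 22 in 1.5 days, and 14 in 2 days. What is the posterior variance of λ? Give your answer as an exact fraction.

Total count: 5 + 48 + 22 + 19 + 24 + 22 + 14 = 154.
Total exposure: 1 + 4.5 + 1.5 + 2 + 2.5 + 1.5 + 2 = 15 days.
By Gamma–Poisson conjugacy, the posterior is Gamma(α + Σx, β + Σt) = Gamma(5 + 154, 15 + 15) = Gamma(159, 30).
Posterior variance = α'/β'² = 159/900 = 53/300.

53/300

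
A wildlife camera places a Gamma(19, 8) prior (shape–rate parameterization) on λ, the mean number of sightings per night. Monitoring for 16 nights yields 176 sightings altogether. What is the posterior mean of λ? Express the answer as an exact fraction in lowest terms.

65/8

Total count 176 over total exposure 16 nights.
Conjugate update: add total count to the shape and total exposure to the rate, giving Gamma(195, 24).
Posterior mean = α'/β' = 195/24 = 65/8.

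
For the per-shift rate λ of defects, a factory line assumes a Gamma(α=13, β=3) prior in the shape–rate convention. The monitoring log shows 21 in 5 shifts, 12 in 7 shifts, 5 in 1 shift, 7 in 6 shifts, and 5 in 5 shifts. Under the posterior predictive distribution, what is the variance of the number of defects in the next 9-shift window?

Total count: 21 + 12 + 5 + 7 + 5 = 50.
Total exposure: 5 + 7 + 1 + 6 + 5 = 24 shifts.
By Gamma–Poisson conjugacy, the posterior is Gamma(α + Σx, β + Σt) = Gamma(13 + 50, 3 + 24) = Gamma(63, 27).
The posterior predictive for a window of length T is Negative Binomial with variance T·α'·(β'+T)/β'² = 9·63·36/729 = 28.

28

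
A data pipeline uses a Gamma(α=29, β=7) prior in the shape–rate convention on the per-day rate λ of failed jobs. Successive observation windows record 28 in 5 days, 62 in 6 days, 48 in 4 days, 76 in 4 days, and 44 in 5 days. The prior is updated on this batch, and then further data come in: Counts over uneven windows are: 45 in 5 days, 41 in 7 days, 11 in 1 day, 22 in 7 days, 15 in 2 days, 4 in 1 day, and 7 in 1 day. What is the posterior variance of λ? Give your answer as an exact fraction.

Total count: 28 + 62 + 48 + 76 + 44 = 258.
Total exposure: 5 + 6 + 4 + 4 + 5 = 24 days.
After the first batch: Gamma(29 + 258, 7 + 24) = Gamma(287, 31).
Total count: 45 + 41 + 11 + 22 + 15 + 4 + 7 = 145.
Total exposure: 5 + 7 + 1 + 7 + 2 + 1 + 1 = 24 days.
After the second batch: Gamma(287 + 145, 31 + 24) = Gamma(432, 55).
Posterior variance = α'/β'² = 432/3025.

432/3025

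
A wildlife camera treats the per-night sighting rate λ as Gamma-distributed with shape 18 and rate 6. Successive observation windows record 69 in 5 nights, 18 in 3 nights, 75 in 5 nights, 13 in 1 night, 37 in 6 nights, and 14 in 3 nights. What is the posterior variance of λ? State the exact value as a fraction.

Total count: 69 + 18 + 75 + 13 + 37 + 14 = 226.
Total exposure: 5 + 3 + 5 + 1 + 6 + 3 = 23 nights.
Posterior: α' = 18 + 226 = 244, β' = 6 + 23 = 29.
Posterior variance = α'/β'² = 244/841.

244/841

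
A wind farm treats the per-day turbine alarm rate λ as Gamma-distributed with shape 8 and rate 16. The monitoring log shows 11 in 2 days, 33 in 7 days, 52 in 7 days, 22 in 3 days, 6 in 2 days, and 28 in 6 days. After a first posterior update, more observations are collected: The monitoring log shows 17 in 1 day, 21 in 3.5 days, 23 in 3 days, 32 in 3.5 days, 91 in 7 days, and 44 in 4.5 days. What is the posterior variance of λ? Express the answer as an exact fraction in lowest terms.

1552/17161

Total count: 11 + 33 + 52 + 22 + 6 + 28 = 152.
Total exposure: 2 + 7 + 7 + 3 + 2 + 6 = 27 days.
After the first batch: Gamma(8 + 152, 16 + 27) = Gamma(160, 43).
Total count: 17 + 21 + 23 + 32 + 91 + 44 = 228.
Total exposure: 1 + 3.5 + 3 + 3.5 + 7 + 4.5 = 22.5 days.
After the second batch: Gamma(160 + 228, 43 + 22.5) = Gamma(388, 131/2).
Posterior variance = α'/β'² = 388/(17161/4) = 1552/17161.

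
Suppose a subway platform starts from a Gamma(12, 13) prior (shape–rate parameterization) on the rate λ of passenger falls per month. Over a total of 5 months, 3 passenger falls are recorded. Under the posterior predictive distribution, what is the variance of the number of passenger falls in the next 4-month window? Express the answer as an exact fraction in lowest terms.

110/27

Total count 3 over total exposure 5 months.
Conjugate update: add total count to the shape and total exposure to the rate, giving Gamma(15, 18).
The posterior predictive for a window of length T is Negative Binomial with variance T·α'·(β'+T)/β'² = 4·15·22/324 = 110/27.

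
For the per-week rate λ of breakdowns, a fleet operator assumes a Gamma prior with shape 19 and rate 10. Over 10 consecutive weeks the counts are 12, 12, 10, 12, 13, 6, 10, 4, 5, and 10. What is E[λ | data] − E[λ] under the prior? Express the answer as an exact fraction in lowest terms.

Total count: 12 + 12 + 10 + 12 + 13 + 6 + 10 + 4 + 5 + 10 = 94.
Total exposure: 10 weeks.
By Gamma–Poisson conjugacy, the posterior is Gamma(α + Σx, β + Σt) = Gamma(19 + 94, 10 + 10) = Gamma(113, 20).
Posterior mean = 113/20 = 113/20; prior mean = 19/10 = 19/10. Difference = 113/20 − 19/10 = 15/4.

15/4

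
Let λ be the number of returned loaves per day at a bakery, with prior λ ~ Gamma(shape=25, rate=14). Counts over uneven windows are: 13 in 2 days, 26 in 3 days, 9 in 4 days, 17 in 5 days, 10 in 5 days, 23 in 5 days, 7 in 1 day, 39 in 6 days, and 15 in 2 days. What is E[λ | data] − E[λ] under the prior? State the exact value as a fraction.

1401/658

Total count: 13 + 26 + 9 + 17 + 10 + 23 + 7 + 39 + 15 = 159.
Total exposure: 2 + 3 + 4 + 5 + 5 + 5 + 1 + 6 + 2 = 33 days.
By Gamma–Poisson conjugacy, the posterior is Gamma(α + Σx, β + Σt) = Gamma(25 + 159, 14 + 33) = Gamma(184, 47).
Posterior mean = 184/47 = 184/47; prior mean = 25/14 = 25/14. Difference = 184/47 − 25/14 = 1401/658.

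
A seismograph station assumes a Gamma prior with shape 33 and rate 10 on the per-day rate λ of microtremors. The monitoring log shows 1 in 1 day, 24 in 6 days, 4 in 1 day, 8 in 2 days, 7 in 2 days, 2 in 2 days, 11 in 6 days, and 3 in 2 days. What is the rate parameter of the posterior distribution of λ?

Total count: 1 + 24 + 4 + 8 + 7 + 2 + 11 + 3 = 60.
Total exposure: 1 + 6 + 1 + 2 + 2 + 2 + 6 + 2 = 22 days.
Conjugate update: add total count to the shape and total exposure to the rate, giving Gamma(93, 32).

32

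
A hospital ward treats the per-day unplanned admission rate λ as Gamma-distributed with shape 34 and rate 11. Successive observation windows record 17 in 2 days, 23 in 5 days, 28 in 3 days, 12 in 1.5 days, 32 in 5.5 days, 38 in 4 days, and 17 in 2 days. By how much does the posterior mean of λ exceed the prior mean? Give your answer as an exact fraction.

1055/374

Total count: 17 + 23 + 28 + 12 + 32 + 38 + 17 = 167.
Total exposure: 2 + 5 + 3 + 1.5 + 5.5 + 4 + 2 = 23 days.
By Gamma–Poisson conjugacy, the posterior is Gamma(α + Σx, β + Σt) = Gamma(34 + 167, 11 + 23) = Gamma(201, 34).
Posterior mean = 201/34 = 201/34; prior mean = 34/11 = 34/11. Difference = 201/34 − 34/11 = 1055/374.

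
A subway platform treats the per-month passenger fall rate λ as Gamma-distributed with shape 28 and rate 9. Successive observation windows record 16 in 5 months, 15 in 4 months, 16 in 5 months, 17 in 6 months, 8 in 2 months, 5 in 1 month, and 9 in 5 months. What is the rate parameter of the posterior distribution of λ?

37

Total count: 16 + 15 + 16 + 17 + 8 + 5 + 9 = 86.
Total exposure: 5 + 4 + 5 + 6 + 2 + 1 + 5 = 28 months.
Conjugate update: add total count to the shape and total exposure to the rate, giving Gamma(114, 37).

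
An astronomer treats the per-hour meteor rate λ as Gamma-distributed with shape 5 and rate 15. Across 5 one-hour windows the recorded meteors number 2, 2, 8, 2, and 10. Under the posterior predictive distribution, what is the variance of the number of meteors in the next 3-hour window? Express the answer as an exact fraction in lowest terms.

Total count: 2 + 2 + 8 + 2 + 10 = 24.
Total exposure: 5 hours.
Conjugate update: add total count to the shape and total exposure to the rate, giving Gamma(29, 20).
The posterior predictive for a window of length T is Negative Binomial with variance T·α'·(β'+T)/β'² = 3·29·23/400 = 2001/400.

2001/400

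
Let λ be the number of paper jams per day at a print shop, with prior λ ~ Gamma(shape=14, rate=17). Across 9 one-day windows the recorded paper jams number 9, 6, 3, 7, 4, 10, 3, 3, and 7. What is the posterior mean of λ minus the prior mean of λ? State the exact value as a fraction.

Total count: 9 + 6 + 3 + 7 + 4 + 10 + 3 + 3 + 7 = 52.
Total exposure: 9 days.
Conjugate update: add total count to the shape and total exposure to the rate, giving Gamma(66, 26).
Posterior mean = 66/26 = 33/13; prior mean = 14/17 = 14/17. Difference = 33/13 − 14/17 = 379/221.

379/221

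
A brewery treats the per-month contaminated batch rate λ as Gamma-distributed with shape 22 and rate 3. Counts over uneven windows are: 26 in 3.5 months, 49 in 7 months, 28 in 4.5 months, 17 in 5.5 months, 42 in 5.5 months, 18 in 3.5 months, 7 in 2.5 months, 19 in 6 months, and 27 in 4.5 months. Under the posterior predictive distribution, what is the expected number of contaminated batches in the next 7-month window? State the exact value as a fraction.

510/13

Total count: 26 + 49 + 28 + 17 + 42 + 18 + 7 + 19 + 27 = 233.
Total exposure: 3.5 + 7 + 4.5 + 5.5 + 5.5 + 3.5 + 2.5 + 6 + 4.5 = 42.5 months.
The Gamma prior is conjugate for the Poisson rate, so λ | data ~ Gamma(22+233, 3+42.5) = Gamma(255, 91/2).
Predictive mean over a 7-month window = T·E[λ|data] = 7·255/(91/2) = 510/13.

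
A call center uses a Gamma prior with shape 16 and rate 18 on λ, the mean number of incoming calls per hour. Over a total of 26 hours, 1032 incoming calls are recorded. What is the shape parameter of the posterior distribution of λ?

1048

Total count 1032 over total exposure 26 hours.
Gamma(α, β) with Poisson data over total exposure Σt gives posterior Gamma(α+Σx, β+Σt) = Gamma(1048, 44).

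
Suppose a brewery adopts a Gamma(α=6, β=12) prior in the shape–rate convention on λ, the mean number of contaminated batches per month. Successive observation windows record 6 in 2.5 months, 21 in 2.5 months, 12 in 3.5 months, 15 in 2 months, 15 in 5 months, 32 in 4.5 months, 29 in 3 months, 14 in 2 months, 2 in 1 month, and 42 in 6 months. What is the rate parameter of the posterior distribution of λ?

Total count: 6 + 21 + 12 + 15 + 15 + 32 + 29 + 14 + 2 + 42 = 188.
Total exposure: 2.5 + 2.5 + 3.5 + 2 + 5 + 4.5 + 3 + 2 + 1 + 6 = 32 months.
Gamma(α, β) with Poisson data over total exposure Σt gives posterior Gamma(α+Σx, β+Σt) = Gamma(194, 44).

44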